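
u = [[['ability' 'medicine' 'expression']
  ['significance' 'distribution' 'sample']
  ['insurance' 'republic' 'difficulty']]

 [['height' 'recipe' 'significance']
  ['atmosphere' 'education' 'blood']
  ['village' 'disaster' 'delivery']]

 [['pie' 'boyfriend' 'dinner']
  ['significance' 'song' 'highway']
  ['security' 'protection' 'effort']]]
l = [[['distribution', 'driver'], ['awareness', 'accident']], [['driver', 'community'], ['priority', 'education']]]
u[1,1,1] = 'education'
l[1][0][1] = 'community'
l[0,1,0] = 'awareness'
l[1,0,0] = 'driver'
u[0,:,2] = ['expression', 'sample', 'difficulty']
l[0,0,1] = 'driver'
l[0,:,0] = ['distribution', 'awareness']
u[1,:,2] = ['significance', 'blood', 'delivery']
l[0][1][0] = 'awareness'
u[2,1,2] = 'highway'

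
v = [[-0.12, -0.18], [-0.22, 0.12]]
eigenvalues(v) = [-0.23, 0.23]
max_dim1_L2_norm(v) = 0.25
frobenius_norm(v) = 0.33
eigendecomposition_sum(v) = [[-0.18, -0.09], [-0.11, -0.06]] + [[0.06,-0.09], [-0.11,0.18]]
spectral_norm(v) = 0.25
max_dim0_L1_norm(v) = 0.34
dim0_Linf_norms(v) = [0.22, 0.18]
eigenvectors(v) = [[-0.85, 0.45], [-0.53, -0.89]]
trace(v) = 0.00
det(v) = -0.05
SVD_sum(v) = [[-0.07, 0.02], [-0.24, 0.07]] + [[-0.05, -0.20], [0.02, 0.05]]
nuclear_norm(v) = 0.47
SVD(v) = [[-0.27, -0.96], [-0.96, 0.27]] @ diag([0.25323807579381197, 0.21323807579381202]) @ [[0.96, -0.27], [0.27, 0.96]]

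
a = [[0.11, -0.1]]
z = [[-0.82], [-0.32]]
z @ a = [[-0.09, 0.08], [-0.04, 0.03]]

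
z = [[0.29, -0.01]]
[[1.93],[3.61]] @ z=[[0.56, -0.02], [1.05, -0.04]]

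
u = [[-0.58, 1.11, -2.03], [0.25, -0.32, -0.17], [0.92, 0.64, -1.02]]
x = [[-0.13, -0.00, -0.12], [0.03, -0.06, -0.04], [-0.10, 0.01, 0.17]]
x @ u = [[-0.04, -0.22, 0.39], [-0.07, 0.03, -0.01], [0.22, -0.01, 0.03]]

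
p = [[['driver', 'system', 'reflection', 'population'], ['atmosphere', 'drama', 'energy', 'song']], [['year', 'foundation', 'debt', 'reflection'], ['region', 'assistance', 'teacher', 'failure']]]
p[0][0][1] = 'system'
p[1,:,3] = ['reflection', 'failure']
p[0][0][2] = 'reflection'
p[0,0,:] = ['driver', 'system', 'reflection', 'population']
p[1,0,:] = ['year', 'foundation', 'debt', 'reflection']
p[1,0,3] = 'reflection'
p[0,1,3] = 'song'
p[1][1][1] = 'assistance'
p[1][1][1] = 'assistance'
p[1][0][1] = 'foundation'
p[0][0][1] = 'system'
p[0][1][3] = 'song'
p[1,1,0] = 'region'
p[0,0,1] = 'system'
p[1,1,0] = 'region'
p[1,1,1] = 'assistance'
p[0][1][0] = 'atmosphere'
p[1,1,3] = 'failure'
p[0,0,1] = 'system'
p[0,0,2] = 'reflection'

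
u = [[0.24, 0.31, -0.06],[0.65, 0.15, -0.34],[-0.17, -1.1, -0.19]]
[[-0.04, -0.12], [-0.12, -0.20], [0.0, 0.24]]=u@[[-0.31, -0.09],[0.08, -0.26],[-0.20, 0.3]]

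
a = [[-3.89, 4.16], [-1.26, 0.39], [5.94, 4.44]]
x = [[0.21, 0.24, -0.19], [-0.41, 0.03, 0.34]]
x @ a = [[-2.25, 0.12],  [3.58, -0.18]]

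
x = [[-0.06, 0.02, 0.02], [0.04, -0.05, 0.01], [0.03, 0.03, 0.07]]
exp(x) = [[0.94, 0.02, 0.02], [0.04, 0.95, 0.01], [0.03, 0.03, 1.07]]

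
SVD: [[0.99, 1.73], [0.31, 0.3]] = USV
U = [[-0.98, -0.20], [-0.2, 0.98]]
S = [2.04, 0.12]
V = [[-0.51,-0.86],  [0.86,-0.51]]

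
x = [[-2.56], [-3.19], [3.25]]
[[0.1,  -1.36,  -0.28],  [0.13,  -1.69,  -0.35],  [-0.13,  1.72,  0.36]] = x @ [[-0.04,  0.53,  0.11]]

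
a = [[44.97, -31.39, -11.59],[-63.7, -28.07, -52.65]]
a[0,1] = -31.39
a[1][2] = -52.65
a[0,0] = 44.97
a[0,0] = 44.97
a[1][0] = -63.7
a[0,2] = -11.59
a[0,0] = 44.97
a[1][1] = -28.07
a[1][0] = -63.7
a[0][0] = 44.97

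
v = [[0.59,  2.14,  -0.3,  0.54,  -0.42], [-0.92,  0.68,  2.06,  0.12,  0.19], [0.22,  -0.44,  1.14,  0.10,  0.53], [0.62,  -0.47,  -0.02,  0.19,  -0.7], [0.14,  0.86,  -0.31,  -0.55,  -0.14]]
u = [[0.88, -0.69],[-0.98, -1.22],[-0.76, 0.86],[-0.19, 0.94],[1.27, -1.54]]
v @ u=[[-1.99, -2.12], [-2.82, 1.4], [0.41, 0.64], [0.1, 1.38], [-0.56, -1.71]]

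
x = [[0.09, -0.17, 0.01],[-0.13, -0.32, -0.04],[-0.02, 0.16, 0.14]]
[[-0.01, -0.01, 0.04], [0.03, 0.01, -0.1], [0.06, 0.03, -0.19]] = x @ [[-0.28, -0.13, 0.83], [-0.05, -0.02, 0.15], [0.48, 0.22, -1.4]]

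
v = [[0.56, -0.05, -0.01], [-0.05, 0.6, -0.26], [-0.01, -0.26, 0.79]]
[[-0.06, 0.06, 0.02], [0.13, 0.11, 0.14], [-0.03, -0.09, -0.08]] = v @ [[-0.09, 0.13, 0.06], [0.22, 0.17, 0.22], [0.03, -0.06, -0.03]]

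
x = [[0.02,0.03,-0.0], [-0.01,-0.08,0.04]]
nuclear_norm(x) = 0.12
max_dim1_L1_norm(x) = 0.13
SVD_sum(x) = [[0.01, 0.03, -0.01], [-0.02, -0.08, 0.04]] + [[0.01, 0.0, 0.01],[0.01, 0.0, 0.0]]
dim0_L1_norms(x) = [0.03, 0.11, 0.04]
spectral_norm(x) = 0.09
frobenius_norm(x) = 0.10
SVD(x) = [[-0.32,0.95], [0.95,0.32]] @ diag([0.09476384812683865, 0.02048934084331316]) @ [[-0.17, -0.90, 0.40], [0.77, 0.13, 0.63]]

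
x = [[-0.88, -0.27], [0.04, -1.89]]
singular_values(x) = [1.91, 0.88]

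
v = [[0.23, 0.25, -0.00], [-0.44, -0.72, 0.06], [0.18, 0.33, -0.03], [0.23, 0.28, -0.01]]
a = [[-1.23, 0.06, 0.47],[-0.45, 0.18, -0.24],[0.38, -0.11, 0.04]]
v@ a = [[-0.40, 0.06, 0.05], [0.89, -0.16, -0.03], [-0.38, 0.07, 0.00], [-0.41, 0.07, 0.04]]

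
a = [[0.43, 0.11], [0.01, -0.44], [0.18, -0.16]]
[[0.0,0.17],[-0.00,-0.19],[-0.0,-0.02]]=a@[[0.0, 0.28], [0.01, 0.43]]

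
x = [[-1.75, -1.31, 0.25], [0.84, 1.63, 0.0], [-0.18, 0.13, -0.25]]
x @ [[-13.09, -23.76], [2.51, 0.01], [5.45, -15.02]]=[[20.98,37.81],[-6.90,-19.94],[1.32,8.03]]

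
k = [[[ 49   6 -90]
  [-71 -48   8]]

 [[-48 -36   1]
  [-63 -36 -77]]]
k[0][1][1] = -48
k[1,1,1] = -36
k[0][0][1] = 6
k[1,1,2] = -77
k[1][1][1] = -36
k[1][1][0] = -63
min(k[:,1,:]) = -77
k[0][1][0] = -71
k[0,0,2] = -90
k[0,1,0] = -71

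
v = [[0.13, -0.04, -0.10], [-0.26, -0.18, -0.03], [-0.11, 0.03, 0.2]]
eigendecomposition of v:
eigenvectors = [[0.1, 0.53, -0.56], [0.99, -0.62, 0.26], [-0.04, 0.58, 0.79]]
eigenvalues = [-0.21, 0.07, 0.29]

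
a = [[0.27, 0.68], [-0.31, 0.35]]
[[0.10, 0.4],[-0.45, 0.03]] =a@[[1.11, 0.38], [-0.3, 0.43]]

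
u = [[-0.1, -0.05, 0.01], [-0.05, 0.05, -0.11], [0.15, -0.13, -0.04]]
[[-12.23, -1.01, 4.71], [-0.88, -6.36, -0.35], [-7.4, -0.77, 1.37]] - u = [[-12.13,-0.96,4.70], [-0.83,-6.41,-0.24], [-7.55,-0.64,1.41]]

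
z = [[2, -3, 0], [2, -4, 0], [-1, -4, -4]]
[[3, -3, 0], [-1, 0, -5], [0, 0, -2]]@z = [[0, 3, 0], [3, 23, 20], [2, 8, 8]]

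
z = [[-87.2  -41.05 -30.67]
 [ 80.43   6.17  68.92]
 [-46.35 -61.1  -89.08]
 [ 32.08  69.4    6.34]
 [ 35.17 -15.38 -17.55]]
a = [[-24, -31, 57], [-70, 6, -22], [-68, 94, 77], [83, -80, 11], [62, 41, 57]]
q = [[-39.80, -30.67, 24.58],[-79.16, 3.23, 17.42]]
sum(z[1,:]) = 155.52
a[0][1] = -31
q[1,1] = 3.23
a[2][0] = -68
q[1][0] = -79.16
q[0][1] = -30.67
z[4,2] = -17.55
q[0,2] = 24.58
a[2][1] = 94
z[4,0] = 35.17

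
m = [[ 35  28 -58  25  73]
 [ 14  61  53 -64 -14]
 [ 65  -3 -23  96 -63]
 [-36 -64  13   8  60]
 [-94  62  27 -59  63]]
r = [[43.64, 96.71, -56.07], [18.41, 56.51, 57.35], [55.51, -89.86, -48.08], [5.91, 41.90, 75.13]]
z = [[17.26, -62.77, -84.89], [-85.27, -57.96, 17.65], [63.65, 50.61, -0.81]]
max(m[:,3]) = 96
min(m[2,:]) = -63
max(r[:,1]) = 96.71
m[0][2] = -58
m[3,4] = 60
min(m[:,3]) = -64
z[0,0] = 17.26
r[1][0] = 18.41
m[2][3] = 96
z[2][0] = 63.65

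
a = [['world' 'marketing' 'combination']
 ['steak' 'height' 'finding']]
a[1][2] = 'finding'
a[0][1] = 'marketing'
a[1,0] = 'steak'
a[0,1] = 'marketing'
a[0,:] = ['world', 'marketing', 'combination']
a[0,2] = 'combination'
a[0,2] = 'combination'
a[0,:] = ['world', 'marketing', 'combination']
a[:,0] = ['world', 'steak']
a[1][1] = 'height'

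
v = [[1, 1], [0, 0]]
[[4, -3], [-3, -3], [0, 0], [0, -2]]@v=[[4, 4], [-3, -3], [0, 0], [0, 0]]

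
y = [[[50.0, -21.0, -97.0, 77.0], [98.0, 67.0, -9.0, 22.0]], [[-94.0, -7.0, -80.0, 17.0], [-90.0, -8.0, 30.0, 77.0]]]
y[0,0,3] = 77.0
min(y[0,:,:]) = -97.0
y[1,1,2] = 30.0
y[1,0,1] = -7.0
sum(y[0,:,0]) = 148.0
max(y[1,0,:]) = 17.0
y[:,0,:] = [[50.0, -21.0, -97.0, 77.0], [-94.0, -7.0, -80.0, 17.0]]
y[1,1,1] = -8.0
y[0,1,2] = -9.0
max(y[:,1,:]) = 98.0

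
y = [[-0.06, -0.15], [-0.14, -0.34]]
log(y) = [[-5.65+0.48j, 2.08+1.17j],  [1.94+1.09j, (-1.77+2.66j)]]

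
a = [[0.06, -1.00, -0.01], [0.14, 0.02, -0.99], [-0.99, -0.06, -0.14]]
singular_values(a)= [1.0, 1.0, 1.0]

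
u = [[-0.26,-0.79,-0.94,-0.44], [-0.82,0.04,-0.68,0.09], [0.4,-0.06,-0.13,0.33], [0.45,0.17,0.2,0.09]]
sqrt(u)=[[0.19+0.21j, (-0.63+0.4j), -0.79+0.99j, (-0.53-0.35j)],[-0.65+0.24j, 0.30+0.45j, -0.44+1.12j, (-0.32-0.39j)],[(0.38-0.03j), (0.08-0.05j), 0.34-0.12j, (0.52+0.04j)],[(0.44-0.17j), (0.17-0.32j), (-0.03-0.8j), (0.79+0.28j)]]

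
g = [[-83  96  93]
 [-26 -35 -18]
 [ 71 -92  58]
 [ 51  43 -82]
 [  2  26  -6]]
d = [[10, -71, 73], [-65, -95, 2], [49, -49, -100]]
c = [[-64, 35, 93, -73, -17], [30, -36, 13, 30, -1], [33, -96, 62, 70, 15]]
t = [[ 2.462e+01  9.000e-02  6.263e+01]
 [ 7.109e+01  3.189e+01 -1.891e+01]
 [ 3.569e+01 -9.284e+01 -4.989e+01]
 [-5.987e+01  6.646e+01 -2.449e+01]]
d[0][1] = -71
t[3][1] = 66.46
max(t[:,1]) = 66.46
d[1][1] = -95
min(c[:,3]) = -73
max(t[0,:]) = 62.63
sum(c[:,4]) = -3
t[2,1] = -92.84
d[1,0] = -65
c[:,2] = [93, 13, 62]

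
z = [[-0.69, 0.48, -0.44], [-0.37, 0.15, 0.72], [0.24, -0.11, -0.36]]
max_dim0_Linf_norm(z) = 0.72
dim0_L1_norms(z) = [1.3, 0.74, 1.52]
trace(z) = -0.90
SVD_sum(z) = [[-0.67, 0.41, 0.08], [-0.39, 0.24, 0.05], [0.25, -0.15, -0.03]] + [[-0.02, 0.07, -0.52], [0.02, -0.09, 0.67], [-0.01, 0.04, -0.33]] + [[-0.0,-0.0,-0.0], [-0.00,-0.0,-0.0], [-0.0,-0.00,-0.0]]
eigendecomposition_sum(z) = [[-0.34+0.12j, 0.24-0.01j, (-0.22-0.61j)], [-0.18-0.21j, 0.08+0.17j, 0.36-0.34j], [0.12+0.10j, (-0.05-0.09j), -0.18+0.22j]] + [[(-0.34-0.12j), 0.24+0.01j, -0.22+0.61j], [(-0.18+0.21j), (0.08-0.17j), 0.36+0.34j], [(0.12-0.1j), -0.05+0.09j, -0.18-0.22j]] + [[(-0-0j), -0.00-0.00j, (-0-0j)], [-0.00-0.00j, -0.00-0.00j, -0.00-0.00j], [-0.00-0.00j, -0.00-0.00j, (-0-0j)]]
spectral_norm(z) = 0.96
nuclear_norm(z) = 1.89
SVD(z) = [[-0.82,0.57,0.05], [-0.48,-0.74,0.47], [0.31,0.36,0.88]] @ diag([0.9637516465226672, 0.9210768204237098, 0.0005046810847678605]) @ [[0.85, -0.52, -0.10], [-0.04, 0.13, -0.99], [-0.53, -0.84, -0.09]]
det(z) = -0.00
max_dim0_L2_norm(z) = 0.92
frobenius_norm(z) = 1.33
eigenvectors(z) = [[-0.75+0.00j,-0.75-0.00j,0.53+0.00j], [(-0.22-0.53j),(-0.22+0.53j),(0.84+0j)], [0.17+0.28j,(0.17-0.28j),(0.09+0j)]]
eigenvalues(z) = [(-0.45+0.5j), (-0.45-0.5j), (-0+0j)]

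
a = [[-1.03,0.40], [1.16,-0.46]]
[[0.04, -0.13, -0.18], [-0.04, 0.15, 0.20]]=a @ [[-0.03, 0.1, 0.14], [0.02, -0.07, -0.09]]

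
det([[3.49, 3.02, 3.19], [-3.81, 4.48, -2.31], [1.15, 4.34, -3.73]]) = -143.454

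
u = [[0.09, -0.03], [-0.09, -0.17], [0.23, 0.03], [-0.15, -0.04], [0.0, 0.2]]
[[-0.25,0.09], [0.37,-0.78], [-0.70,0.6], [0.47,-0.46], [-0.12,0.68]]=u @ [[-2.98, 2.17],  [-0.60, 3.41]]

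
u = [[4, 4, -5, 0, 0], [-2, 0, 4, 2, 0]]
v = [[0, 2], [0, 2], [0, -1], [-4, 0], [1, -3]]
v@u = [[-4, 0, 8, 4, 0], [-4, 0, 8, 4, 0], [2, 0, -4, -2, 0], [-16, -16, 20, 0, 0], [10, 4, -17, -6, 0]]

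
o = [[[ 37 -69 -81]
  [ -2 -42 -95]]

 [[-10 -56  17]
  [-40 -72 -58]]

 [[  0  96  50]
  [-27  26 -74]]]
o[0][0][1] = -69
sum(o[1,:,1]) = -128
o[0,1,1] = -42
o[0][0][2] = -81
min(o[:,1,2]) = -95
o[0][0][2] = -81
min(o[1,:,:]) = -72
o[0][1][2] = -95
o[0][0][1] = -69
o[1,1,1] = -72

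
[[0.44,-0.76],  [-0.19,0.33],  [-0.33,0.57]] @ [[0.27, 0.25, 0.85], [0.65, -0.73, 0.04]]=[[-0.38, 0.66, 0.34], [0.16, -0.29, -0.15], [0.28, -0.5, -0.26]]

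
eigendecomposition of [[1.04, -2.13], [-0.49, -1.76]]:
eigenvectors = [[0.99, 0.56], [-0.15, 0.83]]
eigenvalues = [1.37, -2.09]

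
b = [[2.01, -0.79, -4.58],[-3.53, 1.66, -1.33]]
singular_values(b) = [5.12, 4.05]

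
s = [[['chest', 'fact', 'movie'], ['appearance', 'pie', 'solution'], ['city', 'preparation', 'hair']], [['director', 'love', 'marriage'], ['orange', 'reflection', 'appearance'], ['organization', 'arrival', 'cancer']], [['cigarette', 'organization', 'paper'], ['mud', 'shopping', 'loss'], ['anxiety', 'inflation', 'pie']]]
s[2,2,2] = 'pie'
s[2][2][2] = 'pie'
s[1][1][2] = 'appearance'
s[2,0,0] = 'cigarette'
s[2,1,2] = 'loss'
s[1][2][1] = 'arrival'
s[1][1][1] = 'reflection'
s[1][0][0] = 'director'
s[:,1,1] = ['pie', 'reflection', 'shopping']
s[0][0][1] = 'fact'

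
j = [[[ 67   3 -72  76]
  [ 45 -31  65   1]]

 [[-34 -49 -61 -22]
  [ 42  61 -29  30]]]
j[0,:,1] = [3, -31]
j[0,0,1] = 3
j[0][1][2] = 65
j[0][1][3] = 1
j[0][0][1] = 3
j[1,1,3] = 30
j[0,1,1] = -31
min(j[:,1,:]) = -31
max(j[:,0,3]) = 76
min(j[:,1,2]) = -29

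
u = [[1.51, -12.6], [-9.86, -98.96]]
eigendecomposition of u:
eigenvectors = [[1.0,0.12], [-0.1,0.99]]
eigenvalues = [2.73, -100.18]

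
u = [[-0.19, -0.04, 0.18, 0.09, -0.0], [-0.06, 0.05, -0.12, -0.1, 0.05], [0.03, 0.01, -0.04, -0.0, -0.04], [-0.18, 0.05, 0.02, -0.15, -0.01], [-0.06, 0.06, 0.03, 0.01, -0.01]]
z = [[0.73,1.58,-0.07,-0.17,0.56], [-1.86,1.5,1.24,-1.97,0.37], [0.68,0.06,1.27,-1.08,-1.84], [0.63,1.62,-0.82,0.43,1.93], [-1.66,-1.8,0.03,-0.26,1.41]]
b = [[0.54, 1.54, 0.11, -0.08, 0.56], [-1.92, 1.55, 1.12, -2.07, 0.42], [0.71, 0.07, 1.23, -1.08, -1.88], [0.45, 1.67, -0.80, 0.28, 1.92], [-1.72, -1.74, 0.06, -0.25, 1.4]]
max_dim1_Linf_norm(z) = 1.97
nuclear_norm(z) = 11.15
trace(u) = -0.34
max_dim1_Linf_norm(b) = 2.07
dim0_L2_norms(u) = [0.28, 0.1, 0.22, 0.2, 0.07]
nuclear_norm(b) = 11.30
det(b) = -5.87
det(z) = -0.01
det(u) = 0.00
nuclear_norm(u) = 0.75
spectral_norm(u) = 0.32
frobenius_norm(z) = 6.08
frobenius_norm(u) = 0.43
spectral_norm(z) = 3.62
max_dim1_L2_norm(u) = 0.28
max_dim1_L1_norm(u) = 0.5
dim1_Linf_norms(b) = [1.54, 2.07, 1.88, 1.92, 1.74]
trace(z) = 5.34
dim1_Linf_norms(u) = [0.19, 0.12, 0.04, 0.18, 0.06]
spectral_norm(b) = 3.62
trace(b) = 5.00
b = u + z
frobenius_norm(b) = 6.08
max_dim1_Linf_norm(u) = 0.19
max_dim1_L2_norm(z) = 3.36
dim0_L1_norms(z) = [5.56, 6.56, 3.43, 3.91, 6.11]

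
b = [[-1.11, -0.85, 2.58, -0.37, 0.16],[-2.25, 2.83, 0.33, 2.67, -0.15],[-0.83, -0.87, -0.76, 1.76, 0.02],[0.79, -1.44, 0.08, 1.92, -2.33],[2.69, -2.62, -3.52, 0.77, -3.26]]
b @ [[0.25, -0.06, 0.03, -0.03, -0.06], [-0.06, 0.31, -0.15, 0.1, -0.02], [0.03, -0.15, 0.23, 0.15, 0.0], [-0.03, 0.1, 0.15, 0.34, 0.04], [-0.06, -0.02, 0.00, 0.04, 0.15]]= [[-0.15,-0.62,0.63,0.22,0.09], [-0.79,1.23,-0.02,1.3,0.16], [-0.23,0.07,0.19,0.42,0.14], [0.37,-0.27,0.55,0.4,-0.29], [0.90,-0.3,-0.22,-0.74,-0.57]]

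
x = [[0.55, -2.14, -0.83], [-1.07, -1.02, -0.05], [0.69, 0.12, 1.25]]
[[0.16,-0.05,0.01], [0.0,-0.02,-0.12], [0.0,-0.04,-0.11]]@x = [[0.15,-0.29,-0.12], [-0.06,0.01,-0.15], [-0.03,0.03,-0.14]]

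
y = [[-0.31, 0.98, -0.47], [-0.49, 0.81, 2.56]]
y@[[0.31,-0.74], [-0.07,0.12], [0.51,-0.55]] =[[-0.40, 0.61], [1.10, -0.95]]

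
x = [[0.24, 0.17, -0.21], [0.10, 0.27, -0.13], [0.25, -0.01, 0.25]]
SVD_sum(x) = [[0.18, 0.23, -0.19],[0.16, 0.2, -0.16],[-0.01, -0.01, 0.01]] + [[0.02, -0.0, 0.02], [-0.02, 0.00, -0.02], [0.26, -0.01, 0.24]] + [[0.03,-0.06,-0.04], [-0.04,0.07,0.05], [-0.01,0.01,0.01]]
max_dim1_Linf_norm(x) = 0.27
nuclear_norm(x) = 0.94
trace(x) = 0.76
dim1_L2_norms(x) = [0.36, 0.32, 0.35]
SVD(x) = [[-0.76, 0.09, -0.64], [-0.65, -0.06, 0.76], [0.03, 0.99, 0.10]] @ diag([0.4622425264786332, 0.35532638384225324, 0.12479987043357815]) @ [[-0.52, -0.66, 0.54], [0.74, -0.03, 0.67], [-0.42, 0.75, 0.51]]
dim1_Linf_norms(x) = [0.24, 0.27, 0.25]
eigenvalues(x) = [(0.3+0.2j), (0.3-0.2j), (0.15+0j)]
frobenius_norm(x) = 0.60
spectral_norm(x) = 0.46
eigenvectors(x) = [[-0.15-0.57j, -0.15+0.57j, (0.19+0j)], [(-0.21-0.39j), -0.21+0.39j, (-0.8+0j)], [-0.68+0.00j, (-0.68-0j), (-0.57+0j)]]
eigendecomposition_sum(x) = [[(0.11+0.12j), 0.10-0.08j, -0.11+0.15j], [0.10+0.07j, (0.06-0.08j), (-0.05+0.13j)], [0.16-0.09j, (-0.06-0.14j), (0.13+0.16j)]] + [[0.11-0.12j, 0.10+0.08j, (-0.11-0.15j)], [(0.1-0.07j), (0.06+0.08j), -0.05-0.13j], [0.16+0.09j, -0.06+0.14j, (0.13-0.16j)]] + [[(0.02+0j), -0.03+0.00j, (0.01+0j)], [-0.10-0.00j, 0.15-0.00j, (-0.02-0j)], [-0.07-0.00j, 0.10-0.00j, (-0.02-0j)]]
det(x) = 0.02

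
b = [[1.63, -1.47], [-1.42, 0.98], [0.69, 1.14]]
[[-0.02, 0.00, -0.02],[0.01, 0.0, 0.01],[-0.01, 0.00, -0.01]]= b@ [[-0.01, -0.00, -0.01], [0.0, 0.0, 0.00]]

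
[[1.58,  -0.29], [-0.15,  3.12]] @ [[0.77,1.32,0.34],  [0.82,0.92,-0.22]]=[[0.98, 1.82, 0.60], [2.44, 2.67, -0.74]]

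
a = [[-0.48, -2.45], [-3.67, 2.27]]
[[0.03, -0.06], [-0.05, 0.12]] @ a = [[0.21, -0.21], [-0.42, 0.39]]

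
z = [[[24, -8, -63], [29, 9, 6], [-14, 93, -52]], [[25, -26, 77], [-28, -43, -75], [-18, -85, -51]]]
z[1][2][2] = -51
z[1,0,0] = 25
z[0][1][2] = 6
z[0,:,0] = [24, 29, -14]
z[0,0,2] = -63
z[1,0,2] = 77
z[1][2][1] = -85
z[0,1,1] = 9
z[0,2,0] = -14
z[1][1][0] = -28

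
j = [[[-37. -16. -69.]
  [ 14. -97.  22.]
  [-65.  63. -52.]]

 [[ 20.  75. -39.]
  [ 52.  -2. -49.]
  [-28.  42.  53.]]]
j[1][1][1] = -2.0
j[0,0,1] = -16.0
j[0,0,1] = -16.0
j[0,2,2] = -52.0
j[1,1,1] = -2.0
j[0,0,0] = -37.0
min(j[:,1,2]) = -49.0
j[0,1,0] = 14.0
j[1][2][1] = 42.0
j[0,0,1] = -16.0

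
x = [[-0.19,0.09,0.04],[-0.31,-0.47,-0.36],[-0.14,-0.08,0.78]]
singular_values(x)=[0.87, 0.57, 0.2]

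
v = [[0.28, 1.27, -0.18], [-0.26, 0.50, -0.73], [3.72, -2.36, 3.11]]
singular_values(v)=[5.48, 1.25, 0.33]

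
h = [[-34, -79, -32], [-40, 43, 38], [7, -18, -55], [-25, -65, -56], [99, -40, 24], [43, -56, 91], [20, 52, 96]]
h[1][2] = 38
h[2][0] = 7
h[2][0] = 7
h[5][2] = 91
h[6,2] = 96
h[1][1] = 43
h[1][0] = -40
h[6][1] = 52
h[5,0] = 43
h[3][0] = -25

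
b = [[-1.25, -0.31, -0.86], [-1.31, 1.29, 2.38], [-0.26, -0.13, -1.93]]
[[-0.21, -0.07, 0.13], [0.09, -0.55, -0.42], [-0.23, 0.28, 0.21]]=b @ [[0.1, 0.16, 0.0], [-0.03, 0.05, -0.14], [0.11, -0.17, -0.1]]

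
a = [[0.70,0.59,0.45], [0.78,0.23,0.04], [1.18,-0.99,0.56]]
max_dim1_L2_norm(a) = 1.64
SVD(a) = [[-0.32, -0.77, -0.55], [-0.34, -0.44, 0.83], [-0.88, 0.45, -0.12]] @ diag([1.7735784044241605, 1.0726393504411693, 0.30571958924052745]) @ [[-0.87, 0.34, -0.37], [-0.33, -0.94, -0.1], [0.38, -0.03, -0.92]]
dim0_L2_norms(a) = [1.58, 1.18, 0.72]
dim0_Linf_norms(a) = [1.18, 0.99, 0.56]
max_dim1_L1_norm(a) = 2.73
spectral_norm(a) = 1.77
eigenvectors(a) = [[-0.46,  0.74,  -0.38], [0.39,  0.51,  -0.56], [0.80,  0.44,  0.73]]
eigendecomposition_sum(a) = [[-0.23, 0.26, 0.08], [0.2, -0.22, -0.07], [0.40, -0.46, -0.14]] + [[1.02, 0.04, 0.56], [0.71, 0.03, 0.39], [0.61, 0.02, 0.33]] + [[-0.09, 0.29, -0.19], [-0.13, 0.43, -0.28], [0.17, -0.56, 0.37]]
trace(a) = 1.49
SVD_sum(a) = [[0.49, -0.19, 0.21], [0.53, -0.21, 0.22], [1.35, -0.53, 0.58]] + [[0.27, 0.78, 0.09], [0.15, 0.45, 0.05], [-0.16, -0.46, -0.05]] + [[-0.06, 0.01, 0.15], [0.10, -0.01, -0.23], [-0.01, 0.00, 0.04]]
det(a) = -0.58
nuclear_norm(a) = 3.15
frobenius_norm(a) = 2.10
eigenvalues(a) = [-0.6, 1.38, 0.71]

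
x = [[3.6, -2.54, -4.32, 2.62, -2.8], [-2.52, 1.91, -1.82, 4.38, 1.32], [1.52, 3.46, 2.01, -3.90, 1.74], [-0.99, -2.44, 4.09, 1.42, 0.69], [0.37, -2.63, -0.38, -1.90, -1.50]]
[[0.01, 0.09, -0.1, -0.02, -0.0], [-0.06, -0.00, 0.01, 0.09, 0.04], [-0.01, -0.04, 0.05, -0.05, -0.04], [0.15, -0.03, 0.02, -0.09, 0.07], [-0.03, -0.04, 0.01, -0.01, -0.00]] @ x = [[-0.32,-0.15,-0.49,0.78,-0.10], [-0.28,-0.14,0.63,-0.14,0.19], [0.18,0.35,0.03,-0.39,0.09], [0.76,-0.33,-0.95,-0.08,-0.59], [0.02,0.06,0.18,-0.31,0.04]]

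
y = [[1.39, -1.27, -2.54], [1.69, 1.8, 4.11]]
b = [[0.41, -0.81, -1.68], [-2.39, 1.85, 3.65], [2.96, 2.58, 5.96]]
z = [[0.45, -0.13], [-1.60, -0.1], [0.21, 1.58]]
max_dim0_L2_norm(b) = 7.19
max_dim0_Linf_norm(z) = 1.6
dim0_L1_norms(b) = [5.76, 5.24, 11.29]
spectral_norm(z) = 1.77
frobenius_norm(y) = 5.74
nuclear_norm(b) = 11.62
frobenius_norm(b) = 8.78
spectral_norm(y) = 5.36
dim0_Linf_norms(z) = [1.6, 1.58]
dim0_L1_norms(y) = [3.08, 3.07, 6.65]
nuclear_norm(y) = 7.42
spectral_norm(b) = 7.99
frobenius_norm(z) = 2.31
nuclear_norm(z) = 3.25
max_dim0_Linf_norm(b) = 5.96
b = z @ y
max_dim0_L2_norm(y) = 4.83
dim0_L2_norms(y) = [2.19, 2.2, 4.83]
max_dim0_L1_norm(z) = 2.26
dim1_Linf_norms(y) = [2.54, 4.11]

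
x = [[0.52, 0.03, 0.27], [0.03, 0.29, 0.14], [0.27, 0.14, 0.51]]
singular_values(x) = [0.81, 0.33, 0.18]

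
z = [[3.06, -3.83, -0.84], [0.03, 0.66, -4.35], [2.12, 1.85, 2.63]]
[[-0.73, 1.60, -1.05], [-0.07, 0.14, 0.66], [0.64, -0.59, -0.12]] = z@[[0.05, 0.1, -0.10],[0.22, -0.32, 0.22],[0.05, -0.08, -0.12]]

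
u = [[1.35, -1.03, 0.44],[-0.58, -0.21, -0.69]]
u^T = [[1.35, -0.58],[-1.03, -0.21],[0.44, -0.69]]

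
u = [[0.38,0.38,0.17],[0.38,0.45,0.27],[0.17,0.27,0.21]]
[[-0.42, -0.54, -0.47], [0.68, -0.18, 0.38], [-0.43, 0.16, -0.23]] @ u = [[-0.44, -0.53, -0.32], [0.25, 0.28, 0.15], [-0.14, -0.15, -0.08]]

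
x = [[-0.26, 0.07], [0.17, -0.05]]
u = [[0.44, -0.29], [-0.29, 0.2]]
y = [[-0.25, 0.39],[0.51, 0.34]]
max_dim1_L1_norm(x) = 0.33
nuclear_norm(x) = 0.33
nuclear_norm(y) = 1.08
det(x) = 0.00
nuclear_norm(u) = 0.64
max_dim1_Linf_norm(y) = 0.51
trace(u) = 0.64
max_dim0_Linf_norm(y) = 0.51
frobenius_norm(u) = 0.63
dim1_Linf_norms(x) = [0.26, 0.17]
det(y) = -0.28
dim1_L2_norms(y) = [0.46, 0.61]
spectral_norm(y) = 0.61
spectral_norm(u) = 0.63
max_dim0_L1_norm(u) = 0.73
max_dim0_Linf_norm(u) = 0.44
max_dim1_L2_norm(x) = 0.27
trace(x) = -0.31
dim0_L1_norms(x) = [0.43, 0.12]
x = u @ y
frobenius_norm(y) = 0.77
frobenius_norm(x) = 0.32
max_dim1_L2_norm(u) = 0.53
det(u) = 0.00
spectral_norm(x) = 0.32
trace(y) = 0.09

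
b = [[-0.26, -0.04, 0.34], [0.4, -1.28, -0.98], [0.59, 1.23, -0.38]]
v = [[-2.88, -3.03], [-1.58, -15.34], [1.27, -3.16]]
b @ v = [[1.24, 0.33], [-0.37, 21.52], [-4.13, -19.46]]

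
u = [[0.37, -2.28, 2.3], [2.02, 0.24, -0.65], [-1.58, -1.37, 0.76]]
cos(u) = [[6.29, 5.67, -5.35], [-3.70, 3.08, -2.37], [4.99, -0.33, 1.44]]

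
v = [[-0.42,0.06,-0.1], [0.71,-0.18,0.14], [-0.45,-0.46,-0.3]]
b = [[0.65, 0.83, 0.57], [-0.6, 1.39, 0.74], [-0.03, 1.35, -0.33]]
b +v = [[0.23,0.89,0.47],  [0.11,1.21,0.88],  [-0.48,0.89,-0.63]]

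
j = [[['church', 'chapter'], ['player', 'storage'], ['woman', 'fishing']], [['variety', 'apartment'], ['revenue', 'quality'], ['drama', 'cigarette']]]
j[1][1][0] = 'revenue'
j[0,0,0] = 'church'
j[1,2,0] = 'drama'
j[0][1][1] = 'storage'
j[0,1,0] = 'player'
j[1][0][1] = 'apartment'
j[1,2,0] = 'drama'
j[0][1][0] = 'player'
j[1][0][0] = 'variety'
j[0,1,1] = 'storage'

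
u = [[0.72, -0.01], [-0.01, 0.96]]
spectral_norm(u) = 0.96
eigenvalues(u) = [0.72, 0.96]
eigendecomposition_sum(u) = [[0.72, 0.03],[0.03, 0.00]] + [[0.00, -0.04], [-0.04, 0.96]]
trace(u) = 1.68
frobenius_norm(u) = 1.20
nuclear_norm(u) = 1.68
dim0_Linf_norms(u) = [0.72, 0.96]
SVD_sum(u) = [[0.00,-0.04],  [-0.04,0.96]] + [[0.72, 0.03], [0.03, 0.0]]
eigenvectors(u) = [[-1.0, 0.04], [-0.04, -1.00]]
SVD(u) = [[-0.04, 1.0], [1.00, 0.04]] @ diag([0.9604159457879229, 0.719584054212077]) @ [[-0.04,1.0], [1.00,0.04]]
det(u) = 0.69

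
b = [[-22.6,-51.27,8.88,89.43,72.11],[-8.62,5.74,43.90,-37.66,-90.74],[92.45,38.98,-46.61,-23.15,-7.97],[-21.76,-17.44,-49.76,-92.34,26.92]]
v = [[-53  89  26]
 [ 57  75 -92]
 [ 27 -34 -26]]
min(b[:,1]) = -51.27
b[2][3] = -23.15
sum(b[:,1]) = -23.990000000000006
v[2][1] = -34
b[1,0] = -8.62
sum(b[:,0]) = 39.47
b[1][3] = -37.66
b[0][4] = 72.11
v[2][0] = 27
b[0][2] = 8.88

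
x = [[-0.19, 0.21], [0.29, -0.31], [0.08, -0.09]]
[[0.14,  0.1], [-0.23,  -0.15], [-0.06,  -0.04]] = x@[[-2.36,  -0.88],[-1.46,  -0.34]]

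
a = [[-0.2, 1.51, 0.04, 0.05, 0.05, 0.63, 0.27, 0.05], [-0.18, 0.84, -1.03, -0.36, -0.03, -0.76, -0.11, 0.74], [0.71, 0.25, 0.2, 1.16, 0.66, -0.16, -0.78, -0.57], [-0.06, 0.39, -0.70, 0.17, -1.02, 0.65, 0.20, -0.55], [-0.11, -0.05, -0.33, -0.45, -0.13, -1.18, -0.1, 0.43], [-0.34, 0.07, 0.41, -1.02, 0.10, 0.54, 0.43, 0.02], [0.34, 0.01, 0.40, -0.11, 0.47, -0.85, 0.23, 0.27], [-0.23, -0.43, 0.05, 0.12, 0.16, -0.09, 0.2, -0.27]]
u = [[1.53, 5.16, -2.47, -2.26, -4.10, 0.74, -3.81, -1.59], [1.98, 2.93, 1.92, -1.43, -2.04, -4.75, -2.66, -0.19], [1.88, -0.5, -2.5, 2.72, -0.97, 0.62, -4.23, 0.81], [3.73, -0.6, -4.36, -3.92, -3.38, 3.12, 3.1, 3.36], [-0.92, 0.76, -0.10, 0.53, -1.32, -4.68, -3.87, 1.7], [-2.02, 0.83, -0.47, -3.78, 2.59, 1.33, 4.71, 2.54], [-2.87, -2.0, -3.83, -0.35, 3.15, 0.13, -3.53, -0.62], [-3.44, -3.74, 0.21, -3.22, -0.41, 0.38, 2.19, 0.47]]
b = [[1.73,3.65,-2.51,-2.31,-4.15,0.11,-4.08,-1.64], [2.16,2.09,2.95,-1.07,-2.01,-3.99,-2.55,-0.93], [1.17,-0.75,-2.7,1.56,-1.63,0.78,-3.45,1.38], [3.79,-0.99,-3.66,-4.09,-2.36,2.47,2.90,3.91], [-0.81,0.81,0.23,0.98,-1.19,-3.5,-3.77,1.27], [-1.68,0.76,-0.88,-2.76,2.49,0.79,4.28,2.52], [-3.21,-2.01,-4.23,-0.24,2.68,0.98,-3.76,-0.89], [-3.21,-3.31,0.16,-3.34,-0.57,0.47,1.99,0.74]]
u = a + b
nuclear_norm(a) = 9.72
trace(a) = 1.38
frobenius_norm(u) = 21.11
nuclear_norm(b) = 47.13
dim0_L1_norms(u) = [18.37, 16.52, 15.86, 18.21, 17.96, 15.75, 28.1, 11.28]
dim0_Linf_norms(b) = [3.79, 3.65, 4.23, 4.09, 4.15, 3.99, 4.28, 3.91]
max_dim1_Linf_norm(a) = 1.51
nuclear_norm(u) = 50.90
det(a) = -0.44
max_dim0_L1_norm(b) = 26.78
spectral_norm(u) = 12.94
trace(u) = -5.01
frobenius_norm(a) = 4.15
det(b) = 83274.65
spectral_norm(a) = 2.28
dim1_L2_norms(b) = [8.03, 6.8, 5.36, 8.99, 5.64, 6.58, 7.44, 6.12]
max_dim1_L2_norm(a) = 1.83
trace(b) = -6.39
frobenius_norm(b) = 19.70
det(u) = 251931.27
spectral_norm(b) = 12.01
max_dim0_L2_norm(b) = 9.7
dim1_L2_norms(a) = [1.67, 1.75, 1.83, 1.57, 1.39, 1.35, 1.16, 0.63]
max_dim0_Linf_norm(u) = 5.16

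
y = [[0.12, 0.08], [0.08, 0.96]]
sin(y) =[[0.12, 0.07], [0.07, 0.82]]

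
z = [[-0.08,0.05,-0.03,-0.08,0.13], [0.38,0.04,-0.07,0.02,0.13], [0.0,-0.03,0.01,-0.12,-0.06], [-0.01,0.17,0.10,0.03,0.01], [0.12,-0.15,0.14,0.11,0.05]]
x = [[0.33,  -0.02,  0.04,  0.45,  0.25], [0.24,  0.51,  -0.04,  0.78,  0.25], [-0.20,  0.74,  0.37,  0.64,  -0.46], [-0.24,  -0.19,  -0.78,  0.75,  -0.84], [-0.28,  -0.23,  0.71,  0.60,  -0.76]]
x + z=[[0.25,0.03,0.01,0.37,0.38],[0.62,0.55,-0.11,0.8,0.38],[-0.20,0.71,0.38,0.52,-0.52],[-0.25,-0.02,-0.68,0.78,-0.83],[-0.16,-0.38,0.85,0.71,-0.71]]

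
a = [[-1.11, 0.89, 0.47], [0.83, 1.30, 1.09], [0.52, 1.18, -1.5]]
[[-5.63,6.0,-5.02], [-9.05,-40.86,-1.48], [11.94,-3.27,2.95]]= a@[[1.01, -18.29, 2.71], [-0.74, -9.8, -1.21], [-8.19, -11.87, -1.98]]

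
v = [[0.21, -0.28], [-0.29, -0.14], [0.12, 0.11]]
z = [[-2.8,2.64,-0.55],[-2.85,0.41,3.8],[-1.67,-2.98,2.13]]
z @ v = [[-1.42, 0.35], [-0.26, 1.16], [0.77, 1.12]]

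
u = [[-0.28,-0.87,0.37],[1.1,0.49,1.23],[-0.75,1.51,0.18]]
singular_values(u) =[1.86, 1.69, 0.71]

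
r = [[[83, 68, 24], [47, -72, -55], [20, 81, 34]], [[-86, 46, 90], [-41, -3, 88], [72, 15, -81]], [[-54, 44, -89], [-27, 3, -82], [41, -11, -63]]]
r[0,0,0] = 83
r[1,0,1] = 46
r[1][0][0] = -86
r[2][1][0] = -27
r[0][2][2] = 34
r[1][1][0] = -41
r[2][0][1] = 44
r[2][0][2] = -89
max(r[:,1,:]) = 88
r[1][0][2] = 90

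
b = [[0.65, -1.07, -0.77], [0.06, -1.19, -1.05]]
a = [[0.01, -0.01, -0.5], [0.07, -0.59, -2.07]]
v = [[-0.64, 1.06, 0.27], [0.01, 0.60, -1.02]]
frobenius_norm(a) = 2.21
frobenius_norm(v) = 1.73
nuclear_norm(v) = 2.43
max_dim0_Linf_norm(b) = 1.19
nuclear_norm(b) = 2.58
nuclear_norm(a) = 2.33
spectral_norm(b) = 2.11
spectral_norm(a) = 2.21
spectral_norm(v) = 1.37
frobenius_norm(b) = 2.16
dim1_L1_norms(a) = [0.52, 2.73]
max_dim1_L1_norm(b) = 2.49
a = v + b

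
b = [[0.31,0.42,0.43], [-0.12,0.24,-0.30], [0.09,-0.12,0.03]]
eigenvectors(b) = [[(-0.76+0j), (-0.76-0j), (-0.78+0j)], [-0.03-0.60j, -0.03+0.60j, (0.22+0j)], [-0.06+0.25j, (-0.06-0.25j), (0.59+0j)]]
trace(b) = 0.58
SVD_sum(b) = [[0.32, 0.35, 0.47], [-0.07, -0.07, -0.10], [0.00, 0.0, 0.00]] + [[-0.02, 0.07, -0.04], [-0.07, 0.32, -0.19], [0.03, -0.11, 0.07]] + [[0.0, -0.0, -0.00], [0.02, -0.00, -0.01], [0.06, -0.01, -0.04]]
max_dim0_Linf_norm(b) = 0.43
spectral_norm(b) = 0.69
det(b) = -0.02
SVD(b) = [[-0.98, -0.20, 0.07], [0.21, -0.92, 0.32], [-0.0, 0.33, 0.94]] @ diag([0.6864638204842373, 0.40674624711523244, 0.0782618273736237]) @ [[-0.48, -0.53, -0.70],  [0.2, -0.84, 0.50],  [0.86, -0.1, -0.51]]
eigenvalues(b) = [(0.36+0.19j), (0.36-0.19j), (-0.13+0j)]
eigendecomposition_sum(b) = [[(0.16+0.09j), (0.18-0.16j), 0.15+0.17j], [-0.06+0.13j, (0.13+0.14j), (-0.13+0.12j)], [(0.04-0.05j), (-0.04-0.07j), 0.07-0.04j]] + [[(0.16-0.09j), (0.18+0.16j), 0.15-0.17j], [-0.06-0.13j, (0.13-0.14j), -0.13-0.12j], [(0.04+0.05j), -0.04+0.07j, (0.07+0.04j)]] + [[-0.01+0.00j, 0.06-0.00j, (0.14-0j)], [0.00-0.00j, -0.02+0.00j, (-0.04+0j)], [(0.01-0j), -0.04+0.00j, (-0.11+0j)]]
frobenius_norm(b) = 0.80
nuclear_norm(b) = 1.17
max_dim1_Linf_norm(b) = 0.43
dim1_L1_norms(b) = [1.16, 0.66, 0.24]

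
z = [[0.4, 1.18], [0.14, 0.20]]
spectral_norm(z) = 1.27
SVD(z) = [[-0.98, -0.19],[-0.19, 0.98]] @ diag([1.2678660115232907, 0.06719952993900011]) @ [[-0.33,-0.94], [0.94,-0.33]]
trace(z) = 0.60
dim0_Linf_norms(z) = [0.4, 1.18]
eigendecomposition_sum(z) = [[0.45, 1.01],[0.12, 0.27]] + [[-0.05,0.17], [0.02,-0.07]]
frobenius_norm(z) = 1.27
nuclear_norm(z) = 1.34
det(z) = -0.09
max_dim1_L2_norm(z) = 1.25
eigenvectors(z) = [[0.97, -0.92], [0.26, 0.4]]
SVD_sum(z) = [[0.41, 1.18], [0.08, 0.22]] + [[-0.01, 0.00], [0.06, -0.02]]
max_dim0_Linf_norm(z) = 1.18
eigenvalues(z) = [0.72, -0.12]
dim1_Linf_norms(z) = [1.18, 0.2]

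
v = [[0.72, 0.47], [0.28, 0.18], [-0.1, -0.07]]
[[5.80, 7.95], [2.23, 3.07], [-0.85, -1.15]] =v @ [[2.69, 5.35], [8.23, 8.72]]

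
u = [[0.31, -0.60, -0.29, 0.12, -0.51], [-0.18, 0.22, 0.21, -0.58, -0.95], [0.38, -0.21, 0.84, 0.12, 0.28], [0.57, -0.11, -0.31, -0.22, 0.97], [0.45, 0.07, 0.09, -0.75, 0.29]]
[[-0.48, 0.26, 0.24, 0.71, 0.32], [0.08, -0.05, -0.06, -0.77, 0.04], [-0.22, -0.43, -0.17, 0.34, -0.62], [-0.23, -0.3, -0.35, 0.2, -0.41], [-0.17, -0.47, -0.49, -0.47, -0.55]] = u @ [[-0.27, -0.34, -0.13, 0.25, -0.51], [0.66, -0.2, -0.1, -0.95, -0.27], [-0.01, -0.39, -0.15, -0.08, -0.52], [0.14, 0.29, 0.45, 0.71, 0.24], [0.03, -0.19, -0.24, 0.09, -0.27]]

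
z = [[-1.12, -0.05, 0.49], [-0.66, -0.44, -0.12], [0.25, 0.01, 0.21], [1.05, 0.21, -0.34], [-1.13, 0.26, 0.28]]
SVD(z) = [[-0.57, -0.19, -0.38], [-0.30, 0.83, 0.09], [0.09, -0.24, -0.64], [0.53, -0.16, 0.33], [-0.54, -0.44, 0.57]] @ diag([2.1094120439737036, 0.5974728597346061, 0.35469283981951444]) @ [[0.96,0.06,-0.26], [-0.09,-0.85,-0.53], [-0.26,0.53,-0.81]]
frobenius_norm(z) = 2.22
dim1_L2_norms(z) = [1.22, 0.8, 0.33, 1.12, 1.19]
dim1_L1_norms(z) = [1.66, 1.22, 0.47, 1.6, 1.67]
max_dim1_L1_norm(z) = 1.67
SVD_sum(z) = [[-1.17,-0.08,0.32],[-0.61,-0.04,0.17],[0.18,0.01,-0.05],[1.07,0.07,-0.29],[-1.1,-0.07,0.3]] + [[0.01, 0.1, 0.06], [-0.04, -0.42, -0.26], [0.01, 0.12, 0.07], [0.01, 0.08, 0.05], [0.02, 0.22, 0.14]] + [[0.03, -0.07, 0.11], [-0.01, 0.02, -0.03], [0.06, -0.12, 0.18], [-0.03, 0.06, -0.09], [-0.05, 0.11, -0.16]]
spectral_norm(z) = 2.11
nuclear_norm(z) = 3.06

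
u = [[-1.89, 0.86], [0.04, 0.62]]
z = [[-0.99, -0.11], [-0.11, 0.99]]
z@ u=[[1.87, -0.92],[0.25, 0.52]]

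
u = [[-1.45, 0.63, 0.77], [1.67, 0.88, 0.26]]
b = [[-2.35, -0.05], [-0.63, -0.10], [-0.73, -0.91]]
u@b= [[2.45, -0.69],[-4.67, -0.41]]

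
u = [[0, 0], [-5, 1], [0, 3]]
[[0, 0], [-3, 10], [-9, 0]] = u @[[0, -2], [-3, 0]]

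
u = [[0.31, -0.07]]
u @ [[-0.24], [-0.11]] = [[-0.07]]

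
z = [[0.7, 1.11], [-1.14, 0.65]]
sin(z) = [[1.09, 1.06], [-1.09, 1.04]]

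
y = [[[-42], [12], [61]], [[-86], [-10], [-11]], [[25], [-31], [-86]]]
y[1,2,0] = -11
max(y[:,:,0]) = 61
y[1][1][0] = -10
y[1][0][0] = -86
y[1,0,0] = -86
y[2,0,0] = 25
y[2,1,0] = -31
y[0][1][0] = 12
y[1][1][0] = -10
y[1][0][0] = -86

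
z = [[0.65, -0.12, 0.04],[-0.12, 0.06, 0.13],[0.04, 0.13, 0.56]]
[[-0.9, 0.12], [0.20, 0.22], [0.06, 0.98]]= z@ [[-1.30,0.12],[0.51,0.25],[0.09,1.69]]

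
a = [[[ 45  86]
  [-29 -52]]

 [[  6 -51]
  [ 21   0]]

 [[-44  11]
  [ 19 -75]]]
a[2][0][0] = -44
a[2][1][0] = 19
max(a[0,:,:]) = 86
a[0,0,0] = 45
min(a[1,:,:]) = -51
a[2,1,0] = 19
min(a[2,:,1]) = -75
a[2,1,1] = -75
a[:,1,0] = [-29, 21, 19]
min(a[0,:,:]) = -52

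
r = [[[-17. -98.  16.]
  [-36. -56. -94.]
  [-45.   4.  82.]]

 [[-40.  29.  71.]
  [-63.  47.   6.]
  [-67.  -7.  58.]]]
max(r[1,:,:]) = 71.0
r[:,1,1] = [-56.0, 47.0]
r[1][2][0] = -67.0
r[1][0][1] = 29.0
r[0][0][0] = -17.0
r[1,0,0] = -40.0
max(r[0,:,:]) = 82.0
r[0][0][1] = -98.0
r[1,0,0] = -40.0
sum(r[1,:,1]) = 69.0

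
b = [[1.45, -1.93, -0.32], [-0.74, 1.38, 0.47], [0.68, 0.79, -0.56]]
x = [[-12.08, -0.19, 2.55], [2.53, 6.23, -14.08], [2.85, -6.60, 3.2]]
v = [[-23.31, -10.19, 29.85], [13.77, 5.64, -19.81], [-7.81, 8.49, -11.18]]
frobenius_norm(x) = 21.40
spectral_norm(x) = 17.18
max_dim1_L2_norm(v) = 39.22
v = b @ x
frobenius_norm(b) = 3.16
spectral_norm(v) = 46.83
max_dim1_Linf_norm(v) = 29.85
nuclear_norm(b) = 4.38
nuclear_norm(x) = 33.19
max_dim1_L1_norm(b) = 3.7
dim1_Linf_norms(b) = [1.93, 1.38, 0.79]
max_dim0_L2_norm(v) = 37.53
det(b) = -0.99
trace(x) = -2.65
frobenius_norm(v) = 49.09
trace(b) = 2.27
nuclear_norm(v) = 62.67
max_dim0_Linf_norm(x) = 14.08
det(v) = -791.39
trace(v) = -28.85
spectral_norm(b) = 2.92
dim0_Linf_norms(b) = [1.45, 1.93, 0.56]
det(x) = 803.05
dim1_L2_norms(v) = [39.22, 24.78, 16.06]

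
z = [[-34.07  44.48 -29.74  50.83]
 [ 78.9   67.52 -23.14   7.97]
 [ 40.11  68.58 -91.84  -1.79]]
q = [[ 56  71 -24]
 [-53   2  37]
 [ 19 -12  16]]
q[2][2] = 16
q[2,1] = -12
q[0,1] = 71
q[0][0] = 56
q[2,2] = 16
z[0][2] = -29.74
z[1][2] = -23.14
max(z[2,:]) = 68.58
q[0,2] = -24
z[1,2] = -23.14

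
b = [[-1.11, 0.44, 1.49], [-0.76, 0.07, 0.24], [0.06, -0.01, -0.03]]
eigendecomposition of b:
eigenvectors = [[0.75, -0.37, 0.01],[0.65, -0.93, -0.96],[-0.05, 0.06, 0.29]]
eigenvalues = [-0.82, -0.25, 0.01]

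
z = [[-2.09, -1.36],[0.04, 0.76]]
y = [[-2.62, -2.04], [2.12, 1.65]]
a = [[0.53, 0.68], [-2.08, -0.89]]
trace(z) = -1.33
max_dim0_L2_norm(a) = 2.15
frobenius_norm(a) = 2.42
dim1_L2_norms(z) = [2.49, 0.76]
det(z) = -1.53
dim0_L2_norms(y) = [3.37, 2.62]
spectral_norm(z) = 2.54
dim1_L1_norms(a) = [1.21, 2.97]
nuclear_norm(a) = 2.78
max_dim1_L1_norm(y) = 4.66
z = a + y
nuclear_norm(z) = 3.14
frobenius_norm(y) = 4.27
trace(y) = -0.97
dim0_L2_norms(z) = [2.09, 1.56]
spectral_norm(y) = 4.27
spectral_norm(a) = 2.39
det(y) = 0.00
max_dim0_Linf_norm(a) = 2.08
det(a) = 0.94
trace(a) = -0.36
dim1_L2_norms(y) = [3.32, 2.69]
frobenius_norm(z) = 2.61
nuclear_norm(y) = 4.27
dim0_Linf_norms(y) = [2.62, 2.04]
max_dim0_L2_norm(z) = 2.09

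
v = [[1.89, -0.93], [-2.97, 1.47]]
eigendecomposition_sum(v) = [[1.89, -0.93], [-2.97, 1.47]] + [[0.0,0.0], [0.0,0.00]]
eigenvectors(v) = [[0.54, 0.44], [-0.84, 0.90]]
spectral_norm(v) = 3.93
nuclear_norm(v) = 3.93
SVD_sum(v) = [[1.89, -0.93], [-2.97, 1.47]] + [[0.00, 0.00], [0.0, 0.0]]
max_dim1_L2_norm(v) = 3.31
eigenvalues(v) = [3.36, 0.0]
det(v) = 0.02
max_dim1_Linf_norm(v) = 2.97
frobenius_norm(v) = 3.93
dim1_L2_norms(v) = [2.11, 3.31]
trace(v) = 3.36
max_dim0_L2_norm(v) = 3.52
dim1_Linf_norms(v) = [1.89, 2.97]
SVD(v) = [[-0.54, 0.84], [0.84, 0.54]] @ diag([3.9266758179408416, 0.0041256270573655504]) @ [[-0.90, 0.44],[0.44, 0.90]]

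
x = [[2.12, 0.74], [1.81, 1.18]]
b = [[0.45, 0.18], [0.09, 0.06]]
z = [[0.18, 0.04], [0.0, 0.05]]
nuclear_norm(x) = 3.47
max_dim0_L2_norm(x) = 2.79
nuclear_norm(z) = 0.23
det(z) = 0.01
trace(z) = 0.23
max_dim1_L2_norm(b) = 0.48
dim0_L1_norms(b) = [0.54, 0.24]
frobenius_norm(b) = 0.50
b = z @ x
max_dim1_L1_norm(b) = 0.63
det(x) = 1.16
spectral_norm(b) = 0.50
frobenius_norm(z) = 0.19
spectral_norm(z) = 0.18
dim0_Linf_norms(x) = [2.12, 1.18]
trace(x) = 3.30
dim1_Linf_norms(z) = [0.18, 0.05]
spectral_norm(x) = 3.09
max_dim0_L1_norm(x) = 3.93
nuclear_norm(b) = 0.52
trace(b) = 0.51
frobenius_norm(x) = 3.12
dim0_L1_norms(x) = [3.93, 1.92]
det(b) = 0.01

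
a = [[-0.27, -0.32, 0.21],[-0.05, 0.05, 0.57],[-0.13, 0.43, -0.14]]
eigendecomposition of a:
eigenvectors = [[(0.17+0j), (-0.9+0j), -0.90-0.00j], [-0.79+0.00j, -0.32+0.17j, -0.32-0.17j], [-0.58+0.00j, 0.15-0.20j, 0.15+0.20j]]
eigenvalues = [(0.48+0j), (-0.42+0.11j), (-0.42-0.11j)]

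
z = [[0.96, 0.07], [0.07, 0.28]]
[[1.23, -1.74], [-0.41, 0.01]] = z @ [[1.41, -1.85],  [-1.83, 0.49]]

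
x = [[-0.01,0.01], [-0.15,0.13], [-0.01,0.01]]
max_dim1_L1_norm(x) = 0.28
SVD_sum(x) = [[-0.01,0.01],[-0.15,0.13],[-0.01,0.01]] + [[0.00, 0.0], [-0.0, -0.0], [0.0, 0.0]]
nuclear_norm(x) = 0.20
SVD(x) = [[-0.07, 0.70], [-0.99, -0.10], [-0.07, 0.70]] @ diag([0.19949433537878555, 0.001417798214358198]) @ [[0.76, -0.66], [0.66, 0.76]]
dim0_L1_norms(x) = [0.17, 0.15]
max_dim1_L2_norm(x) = 0.2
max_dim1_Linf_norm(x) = 0.15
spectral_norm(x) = 0.20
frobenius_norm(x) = 0.20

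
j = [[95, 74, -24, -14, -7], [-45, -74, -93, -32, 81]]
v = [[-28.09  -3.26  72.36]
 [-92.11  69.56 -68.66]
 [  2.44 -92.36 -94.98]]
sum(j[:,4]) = 74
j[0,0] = 95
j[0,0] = 95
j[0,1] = 74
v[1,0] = -92.11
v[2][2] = -94.98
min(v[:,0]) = -92.11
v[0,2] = 72.36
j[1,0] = -45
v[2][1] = -92.36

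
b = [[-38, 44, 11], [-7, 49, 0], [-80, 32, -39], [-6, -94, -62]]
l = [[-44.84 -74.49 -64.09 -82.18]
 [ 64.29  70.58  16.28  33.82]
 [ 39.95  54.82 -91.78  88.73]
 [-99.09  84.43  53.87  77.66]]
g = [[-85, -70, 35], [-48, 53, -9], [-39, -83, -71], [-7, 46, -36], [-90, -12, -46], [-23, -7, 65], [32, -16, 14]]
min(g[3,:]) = -36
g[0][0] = -85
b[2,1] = 32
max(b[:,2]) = 11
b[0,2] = 11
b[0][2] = 11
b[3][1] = -94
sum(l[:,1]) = 135.34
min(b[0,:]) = -38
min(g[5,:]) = -23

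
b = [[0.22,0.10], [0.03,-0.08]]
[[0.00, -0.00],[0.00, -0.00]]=b @ [[0.02, -0.04], [-0.02, 0.04]]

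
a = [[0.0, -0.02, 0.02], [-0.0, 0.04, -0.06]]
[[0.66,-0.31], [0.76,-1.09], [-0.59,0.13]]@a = [[0.00,  -0.03,  0.03], [0.00,  -0.06,  0.08], [0.00,  0.02,  -0.02]]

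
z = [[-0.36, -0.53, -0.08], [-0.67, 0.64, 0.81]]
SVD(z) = [[-0.14,0.99], [0.99,0.14]] @ diag([1.2402564047846096, 0.6271076864389037]) @ [[-0.49, 0.57, 0.66], [-0.72, -0.69, 0.06]]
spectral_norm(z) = 1.24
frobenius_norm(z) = 1.39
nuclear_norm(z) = 1.87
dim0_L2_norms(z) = [0.76, 0.83, 0.81]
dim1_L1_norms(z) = [0.97, 2.12]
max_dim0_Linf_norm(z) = 0.81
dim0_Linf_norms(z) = [0.67, 0.64, 0.81]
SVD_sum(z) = [[0.09, -0.10, -0.12], [-0.6, 0.70, 0.8]] + [[-0.45, -0.43, 0.04],[-0.07, -0.06, 0.01]]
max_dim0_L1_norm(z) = 1.17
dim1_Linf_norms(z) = [0.53, 0.81]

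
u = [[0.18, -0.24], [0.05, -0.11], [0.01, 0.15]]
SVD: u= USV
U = [[-0.86, 0.43], [-0.35, -0.11], [0.36, 0.9]]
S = [0.34, 0.09]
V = [[-0.49,0.87], [0.87,0.49]]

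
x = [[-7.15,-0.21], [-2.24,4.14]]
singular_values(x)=[7.59, 3.96]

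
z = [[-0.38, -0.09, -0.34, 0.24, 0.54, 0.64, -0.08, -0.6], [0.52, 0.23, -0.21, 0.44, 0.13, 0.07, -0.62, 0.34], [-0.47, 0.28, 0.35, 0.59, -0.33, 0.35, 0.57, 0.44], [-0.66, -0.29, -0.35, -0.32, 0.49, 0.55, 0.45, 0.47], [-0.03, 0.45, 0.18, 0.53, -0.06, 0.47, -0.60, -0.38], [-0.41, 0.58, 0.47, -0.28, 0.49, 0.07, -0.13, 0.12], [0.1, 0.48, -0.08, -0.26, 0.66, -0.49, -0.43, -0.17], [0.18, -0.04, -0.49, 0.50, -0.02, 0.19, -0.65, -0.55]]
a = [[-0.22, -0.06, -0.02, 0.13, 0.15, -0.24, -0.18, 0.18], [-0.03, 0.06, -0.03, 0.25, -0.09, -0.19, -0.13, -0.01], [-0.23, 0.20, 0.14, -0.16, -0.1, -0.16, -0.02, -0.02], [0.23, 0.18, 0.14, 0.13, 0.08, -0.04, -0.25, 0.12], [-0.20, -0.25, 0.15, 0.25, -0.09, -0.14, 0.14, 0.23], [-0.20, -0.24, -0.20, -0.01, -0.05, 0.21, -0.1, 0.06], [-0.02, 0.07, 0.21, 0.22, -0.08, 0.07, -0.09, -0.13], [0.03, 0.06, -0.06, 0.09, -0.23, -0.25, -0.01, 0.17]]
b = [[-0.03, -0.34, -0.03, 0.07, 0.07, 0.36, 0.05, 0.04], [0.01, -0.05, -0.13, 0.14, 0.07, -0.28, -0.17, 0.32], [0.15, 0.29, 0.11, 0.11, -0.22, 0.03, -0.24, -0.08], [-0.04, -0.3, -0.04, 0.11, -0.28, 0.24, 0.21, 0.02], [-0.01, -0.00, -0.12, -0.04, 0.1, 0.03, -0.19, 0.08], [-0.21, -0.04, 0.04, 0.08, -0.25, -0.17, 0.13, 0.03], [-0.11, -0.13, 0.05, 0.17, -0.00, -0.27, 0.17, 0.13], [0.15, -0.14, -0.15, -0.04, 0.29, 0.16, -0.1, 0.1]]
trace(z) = -1.09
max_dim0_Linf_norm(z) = 0.66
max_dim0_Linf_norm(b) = 0.36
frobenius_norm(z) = 3.24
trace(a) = 0.31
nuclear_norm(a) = 3.05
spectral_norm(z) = 1.89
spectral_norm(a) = 0.70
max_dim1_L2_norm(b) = 0.53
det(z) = 0.02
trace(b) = 0.34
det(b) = -0.00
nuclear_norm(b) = 2.82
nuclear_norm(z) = 7.66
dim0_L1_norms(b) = [0.71, 1.29, 0.67, 0.76, 1.28, 1.54, 1.26, 0.8]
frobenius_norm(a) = 1.23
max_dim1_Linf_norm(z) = 0.66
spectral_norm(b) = 0.75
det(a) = -0.00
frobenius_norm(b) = 1.29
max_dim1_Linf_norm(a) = 0.25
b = z @ a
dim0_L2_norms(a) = [0.49, 0.46, 0.39, 0.49, 0.34, 0.5, 0.39, 0.39]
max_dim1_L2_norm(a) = 0.54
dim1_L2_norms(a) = [0.46, 0.36, 0.42, 0.45, 0.54, 0.44, 0.37, 0.4]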